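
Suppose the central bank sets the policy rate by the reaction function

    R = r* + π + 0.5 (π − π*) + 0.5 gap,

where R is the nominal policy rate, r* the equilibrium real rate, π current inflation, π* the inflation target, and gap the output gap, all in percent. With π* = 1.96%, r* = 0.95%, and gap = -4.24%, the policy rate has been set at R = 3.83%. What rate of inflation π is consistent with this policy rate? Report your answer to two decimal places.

Collecting π: R = r* + (1 + 0.5) π − 0.5 π* + 0.5 gap
1.5 π = 3.83 − 0.95 + 0.5 × 1.96 − 0.5 × (-4.24) = 5.98
π = 5.98 / 1.5 = 3.99

3.99%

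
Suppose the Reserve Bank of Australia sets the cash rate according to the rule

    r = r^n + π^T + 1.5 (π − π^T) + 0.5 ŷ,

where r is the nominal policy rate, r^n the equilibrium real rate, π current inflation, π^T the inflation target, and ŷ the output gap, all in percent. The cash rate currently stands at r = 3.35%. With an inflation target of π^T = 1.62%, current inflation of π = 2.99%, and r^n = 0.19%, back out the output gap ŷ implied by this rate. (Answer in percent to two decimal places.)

0.5 ŷ = 3.35 − 0.19 − 1.62 − 1.5 × (2.99 − 1.62) = -0.515
ŷ = -0.515 / 0.5 = -1.03

-1.03%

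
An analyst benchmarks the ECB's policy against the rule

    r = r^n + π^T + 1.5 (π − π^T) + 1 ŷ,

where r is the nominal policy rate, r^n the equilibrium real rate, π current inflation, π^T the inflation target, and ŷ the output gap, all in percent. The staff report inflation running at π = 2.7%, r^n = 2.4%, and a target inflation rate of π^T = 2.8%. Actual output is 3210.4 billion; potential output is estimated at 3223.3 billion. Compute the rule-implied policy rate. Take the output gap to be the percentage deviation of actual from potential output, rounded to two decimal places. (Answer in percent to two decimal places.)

Output gap = 100 × (3210.4 − 3223.3) / 3223.3 = -0.40%.
r = 2.40 + 2.80 + 1.5 × (2.70 − 2.80) + 1 × (-0.40)
   = 2.40 + 2.8 − 0.15 − 0.4 = 4.65

4.65%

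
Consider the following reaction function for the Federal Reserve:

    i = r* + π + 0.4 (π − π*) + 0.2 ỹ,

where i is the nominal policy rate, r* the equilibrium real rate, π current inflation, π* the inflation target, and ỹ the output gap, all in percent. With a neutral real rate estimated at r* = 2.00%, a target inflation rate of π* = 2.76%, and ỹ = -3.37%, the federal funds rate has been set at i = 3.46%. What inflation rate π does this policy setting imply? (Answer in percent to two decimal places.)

Collecting π: i = r* + (1 + 0.4) π − 0.4 π* + 0.2 ỹ
1.4 π = 3.46 − 2.00 + 0.4 × 2.76 − 0.2 × (-3.37) = 3.238
π = 3.238 / 1.4 = 2.31

2.31%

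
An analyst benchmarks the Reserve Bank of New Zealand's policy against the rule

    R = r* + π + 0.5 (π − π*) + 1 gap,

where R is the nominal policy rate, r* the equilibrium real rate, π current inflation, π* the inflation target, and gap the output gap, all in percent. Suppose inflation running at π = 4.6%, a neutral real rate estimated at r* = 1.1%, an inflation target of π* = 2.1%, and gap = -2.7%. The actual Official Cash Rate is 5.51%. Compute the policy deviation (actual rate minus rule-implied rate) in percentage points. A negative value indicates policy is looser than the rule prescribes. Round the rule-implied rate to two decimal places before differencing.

1.26 pp

R = 1.1 + 4.6 + 0.5 × (4.6 − 2.1) + 1 × (-2.7)
   = 1.1 + 4.6 + 1.25 − 2.7 = 4.25
Deviation = 5.51 − 4.25 = 1.26 pp.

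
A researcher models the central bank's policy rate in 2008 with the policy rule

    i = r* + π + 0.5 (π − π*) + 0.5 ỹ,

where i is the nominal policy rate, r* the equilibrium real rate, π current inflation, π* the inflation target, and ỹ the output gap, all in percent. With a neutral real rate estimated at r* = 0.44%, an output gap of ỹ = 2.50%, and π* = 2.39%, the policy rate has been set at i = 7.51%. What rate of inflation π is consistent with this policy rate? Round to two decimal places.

4.68%

Collecting π: i = r* + (1 + 0.5) π − 0.5 π* + 0.5 ỹ
1.5 π = 7.51 − 0.44 + 0.5 × 2.39 − 0.5 × 2.50 = 7.015
π = 7.015 / 1.5 = 4.68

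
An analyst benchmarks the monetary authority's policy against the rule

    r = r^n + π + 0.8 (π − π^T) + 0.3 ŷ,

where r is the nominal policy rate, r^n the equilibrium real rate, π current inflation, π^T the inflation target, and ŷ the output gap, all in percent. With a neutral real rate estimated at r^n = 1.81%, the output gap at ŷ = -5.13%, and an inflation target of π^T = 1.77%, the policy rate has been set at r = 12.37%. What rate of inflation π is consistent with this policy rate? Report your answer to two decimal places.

Collecting π: r = r^n + (1 + 0.8) π − 0.8 π^T + 0.3 ŷ
1.8 π = 12.37 − 1.81 + 0.8 × 1.77 − 0.3 × (-5.13) = 13.515
π = 13.515 / 1.8 = 7.51

7.51%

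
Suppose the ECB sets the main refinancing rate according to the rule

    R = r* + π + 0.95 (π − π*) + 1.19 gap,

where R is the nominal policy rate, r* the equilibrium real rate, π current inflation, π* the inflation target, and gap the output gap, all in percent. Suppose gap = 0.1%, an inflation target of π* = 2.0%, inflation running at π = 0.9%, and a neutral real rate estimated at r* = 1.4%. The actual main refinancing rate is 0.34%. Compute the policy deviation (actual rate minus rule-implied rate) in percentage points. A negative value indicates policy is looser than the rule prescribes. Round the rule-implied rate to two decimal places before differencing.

R = 1.4 + 0.9 + 0.95 × (0.9 − 2.0) + 1.19 × 0.1
   = 1.4 + 0.9 − 1.045 + 0.119 = 1.37
Deviation = 0.34 − 1.37 = -1.03 pp.

-1.03 pp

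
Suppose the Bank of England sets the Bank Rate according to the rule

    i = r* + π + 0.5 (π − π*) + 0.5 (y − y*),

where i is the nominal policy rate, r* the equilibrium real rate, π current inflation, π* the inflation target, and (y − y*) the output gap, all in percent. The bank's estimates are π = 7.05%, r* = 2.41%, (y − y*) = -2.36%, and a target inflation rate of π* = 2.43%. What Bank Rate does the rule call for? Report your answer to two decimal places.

i = 2.41 + 7.05 + 0.5 × (7.05 − 2.43) + 0.5 × (-2.36)
   = 2.41 + 7.05 + 2.31 − 1.18 = 10.59

10.59%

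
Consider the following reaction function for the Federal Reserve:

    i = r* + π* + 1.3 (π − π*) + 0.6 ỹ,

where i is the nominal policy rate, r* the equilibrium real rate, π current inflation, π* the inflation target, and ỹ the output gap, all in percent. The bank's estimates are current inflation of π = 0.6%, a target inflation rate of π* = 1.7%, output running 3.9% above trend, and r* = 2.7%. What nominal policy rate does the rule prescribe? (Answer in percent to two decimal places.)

5.31%

Output 3.9% above potential → ỹ = 3.9.
i = 2.7 + 1.7 + 1.3 × (0.6 − 1.7) + 0.6 × 3.9
   = 2.7 + 1.7 − 1.43 + 2.34 = 5.31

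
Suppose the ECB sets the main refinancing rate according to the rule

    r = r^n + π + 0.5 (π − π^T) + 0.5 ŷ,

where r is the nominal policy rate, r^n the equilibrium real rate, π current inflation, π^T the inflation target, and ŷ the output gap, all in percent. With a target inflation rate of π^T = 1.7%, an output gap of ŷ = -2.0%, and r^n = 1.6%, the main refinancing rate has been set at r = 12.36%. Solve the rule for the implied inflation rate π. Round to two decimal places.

8.41%

Collecting π: r = r^n + (1 + 0.5) π − 0.5 π^T + 0.5 ŷ
1.5 π = 12.36 − 1.6 + 0.5 × 1.7 − 0.5 × (-2.0) = 12.61
π = 12.61 / 1.5 = 8.41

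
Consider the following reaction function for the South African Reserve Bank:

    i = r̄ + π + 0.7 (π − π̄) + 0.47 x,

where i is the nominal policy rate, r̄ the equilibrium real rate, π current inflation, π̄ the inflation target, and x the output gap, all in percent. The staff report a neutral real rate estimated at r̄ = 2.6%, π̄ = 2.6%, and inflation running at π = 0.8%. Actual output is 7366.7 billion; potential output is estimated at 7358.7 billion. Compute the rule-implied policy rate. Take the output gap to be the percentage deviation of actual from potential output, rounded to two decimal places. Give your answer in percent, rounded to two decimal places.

2.19%

Output gap = 100 × (7366.7 − 7358.7) / 7358.7 = 0.11%.
i = 2.60 + 0.80 + 0.7 × (0.80 − 2.60) + 0.47 × 0.11
   = 2.60 + 0.8 − 1.26 + 0.0517 = 2.19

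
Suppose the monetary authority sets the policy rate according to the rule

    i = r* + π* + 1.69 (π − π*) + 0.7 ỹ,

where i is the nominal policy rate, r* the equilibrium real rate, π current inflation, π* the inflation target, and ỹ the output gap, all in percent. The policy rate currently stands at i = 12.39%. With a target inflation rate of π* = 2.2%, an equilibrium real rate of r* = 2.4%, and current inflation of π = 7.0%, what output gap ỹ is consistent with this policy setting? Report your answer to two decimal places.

0.7 ỹ = 12.39 − 2.4 − 2.2 − 1.69 × (7.0 − 2.2) = -0.322
ỹ = -0.322 / 0.7 = -0.46

-0.46%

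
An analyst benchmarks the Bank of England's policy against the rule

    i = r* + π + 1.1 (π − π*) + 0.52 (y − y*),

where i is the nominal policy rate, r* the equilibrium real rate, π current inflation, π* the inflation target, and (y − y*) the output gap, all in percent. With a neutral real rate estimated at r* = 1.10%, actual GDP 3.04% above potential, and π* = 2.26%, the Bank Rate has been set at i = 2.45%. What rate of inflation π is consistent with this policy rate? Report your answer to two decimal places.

1.07%

Output 3.04% above potential → (y − y*) = 3.04.
Collecting π: i = r* + (1 + 1.1) π − 1.1 π* + 0.52 (y − y*)
2.1 π = 2.45 − 1.10 + 1.1 × 2.26 − 0.52 × 3.04 = 2.2552
π = 2.2552 / 2.1 = 1.07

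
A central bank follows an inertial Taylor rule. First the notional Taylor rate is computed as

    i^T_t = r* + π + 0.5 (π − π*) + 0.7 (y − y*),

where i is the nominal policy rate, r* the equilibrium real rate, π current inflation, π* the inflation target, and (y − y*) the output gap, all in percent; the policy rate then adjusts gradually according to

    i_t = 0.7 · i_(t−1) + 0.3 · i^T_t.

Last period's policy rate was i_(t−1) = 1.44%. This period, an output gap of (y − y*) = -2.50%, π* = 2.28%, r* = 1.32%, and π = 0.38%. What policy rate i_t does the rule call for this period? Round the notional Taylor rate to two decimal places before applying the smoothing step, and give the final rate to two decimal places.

0.71%

i^T_t = 1.32 + 0.38 + 0.5 × (0.38 − 2.28) + 0.7 × (-2.50)
   = 1.32 + 0.38 − 0.95 − 1.75 = -1.00
i_t = 0.7 × 1.44 + 0.3 × (-1.00) = 1.008 − 0.3 = 0.71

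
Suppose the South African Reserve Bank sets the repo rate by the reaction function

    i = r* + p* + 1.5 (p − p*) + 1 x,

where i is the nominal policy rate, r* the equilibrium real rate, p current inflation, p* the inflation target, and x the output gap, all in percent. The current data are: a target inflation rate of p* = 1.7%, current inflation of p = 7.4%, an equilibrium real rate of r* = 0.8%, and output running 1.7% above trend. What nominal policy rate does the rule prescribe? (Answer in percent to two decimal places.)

Output 1.7% above potential → x = 1.7.
i = 0.8 + 1.7 + 1.5 × (7.4 − 1.7) + 1 × 1.7
   = 0.8 + 1.7 + 8.55 + 1.7 = 12.75

12.75%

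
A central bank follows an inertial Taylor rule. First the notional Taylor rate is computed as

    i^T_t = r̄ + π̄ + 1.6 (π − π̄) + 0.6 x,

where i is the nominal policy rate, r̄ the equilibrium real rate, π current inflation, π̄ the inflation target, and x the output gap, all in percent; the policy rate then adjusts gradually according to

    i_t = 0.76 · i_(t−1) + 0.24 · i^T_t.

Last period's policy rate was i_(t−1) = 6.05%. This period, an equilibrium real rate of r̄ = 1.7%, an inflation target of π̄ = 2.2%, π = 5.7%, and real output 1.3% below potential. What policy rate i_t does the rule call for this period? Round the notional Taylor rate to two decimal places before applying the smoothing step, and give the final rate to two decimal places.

6.69%

Output 1.3% below potential → x = -1.3.
i^T_t = 1.7 + 2.2 + 1.6 × (5.7 − 2.2) + 0.6 × (-1.3)
   = 1.7 + 2.2 + 5.6 − 0.78 = 8.72
i_t = 0.76 × 6.05 + 0.24 × 8.72 = 4.598 + 2.0928 = 6.69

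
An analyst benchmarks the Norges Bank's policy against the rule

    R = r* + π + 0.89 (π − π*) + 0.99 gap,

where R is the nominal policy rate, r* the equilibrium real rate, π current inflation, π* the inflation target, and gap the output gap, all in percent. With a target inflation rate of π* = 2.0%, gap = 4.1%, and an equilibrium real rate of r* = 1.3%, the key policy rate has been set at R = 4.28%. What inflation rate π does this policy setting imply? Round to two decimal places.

0.37%

Collecting π: R = r* + (1 + 0.89) π − 0.89 π* + 0.99 gap
1.89 π = 4.28 − 1.3 + 0.89 × 2.0 − 0.99 × 4.1 = 0.701
π = 0.701 / 1.89 = 0.37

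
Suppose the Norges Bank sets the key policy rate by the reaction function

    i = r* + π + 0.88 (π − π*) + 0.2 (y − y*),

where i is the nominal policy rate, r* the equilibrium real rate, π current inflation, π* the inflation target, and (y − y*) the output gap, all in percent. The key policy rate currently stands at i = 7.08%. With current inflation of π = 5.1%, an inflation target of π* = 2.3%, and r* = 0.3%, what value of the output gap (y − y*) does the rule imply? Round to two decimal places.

0.2 (y − y*) = 7.08 − 0.3 − 5.1 − 0.88 × (5.1 − 2.3) = -0.784
(y − y*) = -0.784 / 0.2 = -3.92

-3.92%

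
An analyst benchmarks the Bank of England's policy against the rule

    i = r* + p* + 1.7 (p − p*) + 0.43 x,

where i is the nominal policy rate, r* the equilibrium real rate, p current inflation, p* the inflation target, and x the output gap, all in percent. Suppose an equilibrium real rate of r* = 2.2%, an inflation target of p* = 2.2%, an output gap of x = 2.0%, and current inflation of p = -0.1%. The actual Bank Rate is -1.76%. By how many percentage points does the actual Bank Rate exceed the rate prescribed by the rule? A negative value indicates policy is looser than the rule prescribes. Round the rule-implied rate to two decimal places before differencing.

-3.11 pp

i = 2.2 + 2.2 + 1.7 × (-0.1 − 2.2) + 0.43 × 2.0
   = 2.2 + 2.2 − 3.91 + 0.86 = 1.35
Deviation = -1.76 − 1.35 = -3.11 pp.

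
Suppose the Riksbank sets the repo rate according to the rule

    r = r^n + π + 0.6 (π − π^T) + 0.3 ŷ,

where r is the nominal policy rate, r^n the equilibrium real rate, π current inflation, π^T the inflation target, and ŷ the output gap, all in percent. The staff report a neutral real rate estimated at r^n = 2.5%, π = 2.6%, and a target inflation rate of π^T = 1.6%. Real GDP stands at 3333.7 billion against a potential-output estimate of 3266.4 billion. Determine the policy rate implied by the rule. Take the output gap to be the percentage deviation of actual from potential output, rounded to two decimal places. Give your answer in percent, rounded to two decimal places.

6.32%

Output gap = 100 × (3333.7 − 3266.4) / 3266.4 = 2.06%.
r = 2.50 + 2.60 + 0.6 × (2.60 − 1.60) + 0.3 × 2.06
   = 2.50 + 2.6 + 0.6 + 0.618 = 6.32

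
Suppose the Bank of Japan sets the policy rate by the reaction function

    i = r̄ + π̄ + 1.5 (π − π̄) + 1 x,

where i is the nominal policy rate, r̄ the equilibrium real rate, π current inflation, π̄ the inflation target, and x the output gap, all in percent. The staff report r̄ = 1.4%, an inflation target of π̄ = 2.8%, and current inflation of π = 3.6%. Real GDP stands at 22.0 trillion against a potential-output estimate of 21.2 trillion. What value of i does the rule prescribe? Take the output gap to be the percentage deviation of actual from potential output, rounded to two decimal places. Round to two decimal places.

9.17%

Output gap = 100 × (22.0 − 21.2) / 21.2 = 3.77%.
i = 1.40 + 2.80 + 1.5 × (3.60 − 2.80) + 1 × 3.77
   = 1.40 + 2.8 + 1.2 + 3.77 = 9.17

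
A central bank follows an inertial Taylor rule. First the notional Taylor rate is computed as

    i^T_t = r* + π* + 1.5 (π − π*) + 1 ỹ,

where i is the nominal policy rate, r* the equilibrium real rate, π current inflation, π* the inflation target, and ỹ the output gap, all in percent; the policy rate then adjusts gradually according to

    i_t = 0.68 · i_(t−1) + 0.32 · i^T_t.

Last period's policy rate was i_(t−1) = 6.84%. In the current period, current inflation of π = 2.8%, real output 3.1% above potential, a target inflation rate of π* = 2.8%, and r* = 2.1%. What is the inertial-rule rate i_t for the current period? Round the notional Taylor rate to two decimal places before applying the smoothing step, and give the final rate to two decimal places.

Output 3.1% above potential → ỹ = 3.1.
i^T_t = 2.1 + 2.8 + 1.5 × (2.8 − 2.8) + 1 × 3.1
   = 2.1 + 2.8 + 0 + 3.1 = 8.00
i_t = 0.68 × 6.84 + 0.32 × 8.00 = 4.6512 + 2.56 = 7.21

7.21%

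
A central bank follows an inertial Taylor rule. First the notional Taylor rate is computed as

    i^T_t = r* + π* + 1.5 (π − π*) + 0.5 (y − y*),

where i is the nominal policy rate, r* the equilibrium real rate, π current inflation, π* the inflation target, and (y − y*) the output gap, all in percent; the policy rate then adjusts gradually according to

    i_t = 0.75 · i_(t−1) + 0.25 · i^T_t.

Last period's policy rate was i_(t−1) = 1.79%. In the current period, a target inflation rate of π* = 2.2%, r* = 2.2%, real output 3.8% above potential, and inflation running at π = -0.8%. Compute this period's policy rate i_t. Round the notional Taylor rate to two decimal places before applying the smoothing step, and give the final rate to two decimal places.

Output 3.8% above potential → (y − y*) = 3.8.
i^T_t = 2.2 + 2.2 + 1.5 × (-0.8 − 2.2) + 0.5 × 3.8
   = 2.2 + 2.2 − 4.5 + 1.9 = 1.80
i_t = 0.75 × 1.79 + 0.25 × 1.80 = 1.3425 + 0.45 = 1.79

1.79%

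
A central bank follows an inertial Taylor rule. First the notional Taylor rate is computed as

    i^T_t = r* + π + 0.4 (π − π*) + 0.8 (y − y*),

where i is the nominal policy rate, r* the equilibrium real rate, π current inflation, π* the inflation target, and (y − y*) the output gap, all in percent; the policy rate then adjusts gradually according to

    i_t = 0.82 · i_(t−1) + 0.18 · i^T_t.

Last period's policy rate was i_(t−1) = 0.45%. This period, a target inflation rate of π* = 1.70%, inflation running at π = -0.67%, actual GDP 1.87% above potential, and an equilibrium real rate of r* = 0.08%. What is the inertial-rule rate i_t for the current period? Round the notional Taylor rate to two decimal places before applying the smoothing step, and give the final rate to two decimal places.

0.36%

Output 1.87% above potential → (y − y*) = 1.87.
i^T_t = 0.08 + (-0.67) + 0.4 × (-0.67 − 1.70) + 0.8 × 1.87
   = 0.08 − 0.67 − 0.948 + 1.496 = -0.04
i_t = 0.82 × 0.45 + 0.18 × (-0.04) = 0.369 − 0.0072 = 0.36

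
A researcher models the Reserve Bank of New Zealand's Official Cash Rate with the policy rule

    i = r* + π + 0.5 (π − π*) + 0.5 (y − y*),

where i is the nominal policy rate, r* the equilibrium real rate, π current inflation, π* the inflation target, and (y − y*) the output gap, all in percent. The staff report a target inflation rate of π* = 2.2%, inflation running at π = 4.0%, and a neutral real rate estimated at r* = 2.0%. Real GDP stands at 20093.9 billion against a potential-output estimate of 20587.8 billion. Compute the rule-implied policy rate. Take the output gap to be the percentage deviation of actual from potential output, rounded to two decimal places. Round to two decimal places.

Output gap = 100 × (20093.9 − 20587.8) / 20587.8 = -2.40%.
i = 2.00 + 4.00 + 0.5 × (4.00 − 2.20) + 0.5 × (-2.40)
   = 2.00 + 4 + 0.9 − 1.2 = 5.70

5.70%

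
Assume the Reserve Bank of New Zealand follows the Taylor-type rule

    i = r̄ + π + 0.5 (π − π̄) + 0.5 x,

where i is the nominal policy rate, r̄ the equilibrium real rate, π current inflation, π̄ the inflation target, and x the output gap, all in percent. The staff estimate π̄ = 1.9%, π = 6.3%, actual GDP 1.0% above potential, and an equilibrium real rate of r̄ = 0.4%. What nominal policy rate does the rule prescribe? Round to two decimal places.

Output 1.0% above potential → x = 1.0.
i = 0.4 + 6.3 + 0.5 × (6.3 − 1.9) + 0.5 × 1.0
   = 0.4 + 6.3 + 2.2 + 0.5 = 9.40

9.40%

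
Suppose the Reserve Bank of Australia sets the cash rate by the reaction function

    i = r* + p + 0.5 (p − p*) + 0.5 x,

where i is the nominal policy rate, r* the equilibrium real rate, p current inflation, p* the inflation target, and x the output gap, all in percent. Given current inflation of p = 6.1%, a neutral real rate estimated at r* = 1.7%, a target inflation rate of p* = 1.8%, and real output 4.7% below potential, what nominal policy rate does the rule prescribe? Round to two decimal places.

7.60%

Output 4.7% below potential → x = -4.7.
i = 1.7 + 6.1 + 0.5 × (6.1 − 1.8) + 0.5 × (-4.7)
   = 1.7 + 6.1 + 2.15 − 2.35 = 7.60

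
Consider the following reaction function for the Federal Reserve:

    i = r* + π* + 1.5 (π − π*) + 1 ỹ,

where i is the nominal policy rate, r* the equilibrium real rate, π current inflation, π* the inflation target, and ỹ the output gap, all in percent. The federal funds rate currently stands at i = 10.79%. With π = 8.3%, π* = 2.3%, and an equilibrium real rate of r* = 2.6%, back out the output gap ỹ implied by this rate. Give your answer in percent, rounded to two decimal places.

-3.11%

1 ỹ = 10.79 − 2.6 − 2.3 − 1.5 × (8.3 − 2.3) = -3.11
ỹ = -3.11 / 1 = -3.11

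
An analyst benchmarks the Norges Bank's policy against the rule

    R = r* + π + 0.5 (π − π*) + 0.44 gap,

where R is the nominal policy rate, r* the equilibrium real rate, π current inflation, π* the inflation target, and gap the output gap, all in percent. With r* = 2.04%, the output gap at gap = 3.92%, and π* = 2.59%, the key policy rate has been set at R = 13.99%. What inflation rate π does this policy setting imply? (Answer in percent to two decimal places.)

Collecting π: R = r* + (1 + 0.5) π − 0.5 π* + 0.44 gap
1.5 π = 13.99 − 2.04 + 0.5 × 2.59 − 0.44 × 3.92 = 11.5202
π = 11.5202 / 1.5 = 7.68

7.68%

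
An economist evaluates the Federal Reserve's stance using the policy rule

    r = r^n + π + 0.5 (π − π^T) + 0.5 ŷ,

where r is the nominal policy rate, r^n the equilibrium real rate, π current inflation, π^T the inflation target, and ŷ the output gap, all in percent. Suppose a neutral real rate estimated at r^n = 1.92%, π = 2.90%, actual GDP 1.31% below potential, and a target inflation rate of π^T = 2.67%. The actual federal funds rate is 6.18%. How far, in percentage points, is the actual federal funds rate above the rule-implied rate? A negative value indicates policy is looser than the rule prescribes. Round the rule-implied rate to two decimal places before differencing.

1.90 pp

Output 1.31% below potential → ŷ = -1.31.
r = 1.92 + 2.90 + 0.5 × (2.90 − 2.67) + 0.5 × (-1.31)
   = 1.92 + 2.9 + 0.115 − 0.655 = 4.28
Deviation = 6.18 − 4.28 = 1.90 pp.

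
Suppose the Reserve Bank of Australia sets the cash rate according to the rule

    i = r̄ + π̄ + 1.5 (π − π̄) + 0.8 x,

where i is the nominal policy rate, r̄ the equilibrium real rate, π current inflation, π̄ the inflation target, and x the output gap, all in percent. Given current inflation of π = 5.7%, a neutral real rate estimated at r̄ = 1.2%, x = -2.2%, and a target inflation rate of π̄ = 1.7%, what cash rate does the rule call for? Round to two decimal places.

7.14%

i = 1.2 + 1.7 + 1.5 × (5.7 − 1.7) + 0.8 × (-2.2)
   = 1.2 + 1.7 + 6 − 1.76 = 7.14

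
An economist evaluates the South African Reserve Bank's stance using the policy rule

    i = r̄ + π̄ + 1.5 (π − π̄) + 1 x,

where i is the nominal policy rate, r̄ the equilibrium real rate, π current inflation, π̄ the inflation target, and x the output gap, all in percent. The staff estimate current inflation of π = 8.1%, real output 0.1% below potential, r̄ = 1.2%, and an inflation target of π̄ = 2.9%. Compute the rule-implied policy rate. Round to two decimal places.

Output 0.1% below potential → x = -0.1.
i = 1.2 + 2.9 + 1.5 × (8.1 − 2.9) + 1 × (-0.1)
   = 1.2 + 2.9 + 7.8 − 0.1 = 11.80

11.80%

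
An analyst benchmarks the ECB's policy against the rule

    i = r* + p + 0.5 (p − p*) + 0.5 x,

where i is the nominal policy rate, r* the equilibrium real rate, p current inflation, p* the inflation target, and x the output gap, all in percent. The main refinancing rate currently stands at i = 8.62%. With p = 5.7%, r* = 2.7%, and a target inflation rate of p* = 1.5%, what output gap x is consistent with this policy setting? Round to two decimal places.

-3.76%

0.5 x = 8.62 − 2.7 − 5.7 − 0.5 × (5.7 − 1.5) = -1.88
x = -1.88 / 0.5 = -3.76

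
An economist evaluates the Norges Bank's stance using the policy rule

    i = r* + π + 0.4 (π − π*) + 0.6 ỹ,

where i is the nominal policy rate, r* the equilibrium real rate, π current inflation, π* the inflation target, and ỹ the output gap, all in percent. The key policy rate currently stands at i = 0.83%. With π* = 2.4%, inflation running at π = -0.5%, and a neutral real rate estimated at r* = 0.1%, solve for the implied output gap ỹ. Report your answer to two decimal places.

0.6 ỹ = 0.83 − 0.1 − (-0.5) − 0.4 × ((-0.5) − 2.4) = 2.39
ỹ = 2.39 / 0.6 = 3.98

3.98%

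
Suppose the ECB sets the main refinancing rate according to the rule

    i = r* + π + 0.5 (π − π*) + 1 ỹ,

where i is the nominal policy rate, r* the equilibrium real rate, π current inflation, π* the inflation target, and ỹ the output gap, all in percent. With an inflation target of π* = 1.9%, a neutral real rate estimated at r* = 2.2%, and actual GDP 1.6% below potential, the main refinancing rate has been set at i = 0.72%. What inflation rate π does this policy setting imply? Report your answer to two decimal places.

0.71%

Output 1.6% below potential → ỹ = -1.6.
Collecting π: i = r* + (1 + 0.5) π − 0.5 π* + 1 ỹ
1.5 π = 0.72 − 2.2 + 0.5 × 1.9 − 1 × (-1.6) = 1.07
π = 1.07 / 1.5 = 0.71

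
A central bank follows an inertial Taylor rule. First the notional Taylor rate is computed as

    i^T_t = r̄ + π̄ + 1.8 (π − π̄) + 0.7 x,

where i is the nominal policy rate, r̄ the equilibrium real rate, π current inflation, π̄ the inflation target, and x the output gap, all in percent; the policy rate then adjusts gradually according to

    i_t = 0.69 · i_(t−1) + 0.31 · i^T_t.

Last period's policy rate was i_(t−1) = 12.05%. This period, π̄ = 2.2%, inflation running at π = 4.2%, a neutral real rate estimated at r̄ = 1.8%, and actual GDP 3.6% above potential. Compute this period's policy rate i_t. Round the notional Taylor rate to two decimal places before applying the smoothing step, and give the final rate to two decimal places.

Output 3.6% above potential → x = 3.6.
i^T_t = 1.8 + 2.2 + 1.8 × (4.2 − 2.2) + 0.7 × 3.6
   = 1.8 + 2.2 + 3.6 + 2.52 = 10.12
i_t = 0.69 × 12.05 + 0.31 × 10.12 = 8.3145 + 3.1372 = 11.45

11.45%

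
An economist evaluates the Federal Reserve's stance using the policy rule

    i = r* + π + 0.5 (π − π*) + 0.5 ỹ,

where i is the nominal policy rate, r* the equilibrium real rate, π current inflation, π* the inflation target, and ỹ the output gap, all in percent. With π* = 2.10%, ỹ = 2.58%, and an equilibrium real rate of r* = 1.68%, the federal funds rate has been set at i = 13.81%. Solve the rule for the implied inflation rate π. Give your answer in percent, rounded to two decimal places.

Collecting π: i = r* + (1 + 0.5) π − 0.5 π* + 0.5 ỹ
1.5 π = 13.81 − 1.68 + 0.5 × 2.10 − 0.5 × 2.58 = 11.89
π = 11.89 / 1.5 = 7.93

7.93%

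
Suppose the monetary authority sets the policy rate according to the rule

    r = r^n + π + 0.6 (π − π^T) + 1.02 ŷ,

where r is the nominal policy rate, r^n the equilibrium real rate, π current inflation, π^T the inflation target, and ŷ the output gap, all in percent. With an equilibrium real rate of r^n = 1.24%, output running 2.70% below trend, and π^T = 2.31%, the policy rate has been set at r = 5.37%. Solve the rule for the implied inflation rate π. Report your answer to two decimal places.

5.17%

Output 2.70% below potential → ŷ = -2.70.
Collecting π: r = r^n + (1 + 0.6) π − 0.6 π^T + 1.02 ŷ
1.6 π = 5.37 − 1.24 + 0.6 × 2.31 − 1.02 × (-2.70) = 8.27
π = 8.27 / 1.6 = 5.17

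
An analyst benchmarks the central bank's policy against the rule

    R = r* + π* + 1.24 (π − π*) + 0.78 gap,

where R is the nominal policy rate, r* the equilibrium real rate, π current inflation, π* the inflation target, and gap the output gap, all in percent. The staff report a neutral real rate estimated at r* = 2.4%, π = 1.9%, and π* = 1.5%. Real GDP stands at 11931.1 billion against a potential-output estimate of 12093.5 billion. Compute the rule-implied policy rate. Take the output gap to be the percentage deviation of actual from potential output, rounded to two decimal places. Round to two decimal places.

3.35%

Output gap = 100 × (11931.1 − 12093.5) / 12093.5 = -1.34%.
R = 2.40 + 1.50 + 1.24 × (1.90 − 1.50) + 0.78 × (-1.34)
   = 2.40 + 1.5 + 0.496 − 1.0452 = 3.35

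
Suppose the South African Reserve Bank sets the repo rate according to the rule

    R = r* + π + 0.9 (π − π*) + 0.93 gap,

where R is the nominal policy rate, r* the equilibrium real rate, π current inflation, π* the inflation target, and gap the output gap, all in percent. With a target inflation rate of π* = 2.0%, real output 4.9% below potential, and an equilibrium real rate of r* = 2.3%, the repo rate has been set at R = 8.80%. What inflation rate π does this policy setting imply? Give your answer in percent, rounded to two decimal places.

Output 4.9% below potential → gap = -4.9.
Collecting π: R = r* + (1 + 0.9) π − 0.9 π* + 0.93 gap
1.9 π = 8.80 − 2.3 + 0.9 × 2.0 − 0.93 × (-4.9) = 12.857
π = 12.857 / 1.9 = 6.77

6.77%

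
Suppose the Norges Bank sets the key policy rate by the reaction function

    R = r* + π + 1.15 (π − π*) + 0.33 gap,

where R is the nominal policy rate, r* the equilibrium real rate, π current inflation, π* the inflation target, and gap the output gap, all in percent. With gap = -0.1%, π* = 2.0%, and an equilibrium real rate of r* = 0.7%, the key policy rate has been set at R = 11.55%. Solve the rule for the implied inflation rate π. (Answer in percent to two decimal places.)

6.13%

Collecting π: R = r* + (1 + 1.15) π − 1.15 π* + 0.33 gap
2.15 π = 11.55 − 0.7 + 1.15 × 2.0 − 0.33 × (-0.1) = 13.183
π = 13.183 / 2.15 = 6.13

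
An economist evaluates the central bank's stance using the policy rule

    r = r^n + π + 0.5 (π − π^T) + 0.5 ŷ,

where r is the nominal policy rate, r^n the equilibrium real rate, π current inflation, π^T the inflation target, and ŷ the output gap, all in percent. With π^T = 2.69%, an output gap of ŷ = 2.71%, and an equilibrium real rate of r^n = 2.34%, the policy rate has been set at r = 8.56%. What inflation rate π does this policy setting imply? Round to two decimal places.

Collecting π: r = r^n + (1 + 0.5) π − 0.5 π^T + 0.5 ŷ
1.5 π = 8.56 − 2.34 + 0.5 × 2.69 − 0.5 × 2.71 = 6.21
π = 6.21 / 1.5 = 4.14

4.14%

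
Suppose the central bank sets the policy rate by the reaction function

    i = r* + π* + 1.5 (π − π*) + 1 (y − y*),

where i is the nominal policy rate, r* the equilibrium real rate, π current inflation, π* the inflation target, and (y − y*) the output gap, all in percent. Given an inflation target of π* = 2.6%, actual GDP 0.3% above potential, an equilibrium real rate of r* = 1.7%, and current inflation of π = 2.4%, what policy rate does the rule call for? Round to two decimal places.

Output 0.3% above potential → (y − y*) = 0.3.
i = 1.7 + 2.6 + 1.5 × (2.4 − 2.6) + 1 × 0.3
   = 1.7 + 2.6 − 0.3 + 0.3 = 4.30

4.30%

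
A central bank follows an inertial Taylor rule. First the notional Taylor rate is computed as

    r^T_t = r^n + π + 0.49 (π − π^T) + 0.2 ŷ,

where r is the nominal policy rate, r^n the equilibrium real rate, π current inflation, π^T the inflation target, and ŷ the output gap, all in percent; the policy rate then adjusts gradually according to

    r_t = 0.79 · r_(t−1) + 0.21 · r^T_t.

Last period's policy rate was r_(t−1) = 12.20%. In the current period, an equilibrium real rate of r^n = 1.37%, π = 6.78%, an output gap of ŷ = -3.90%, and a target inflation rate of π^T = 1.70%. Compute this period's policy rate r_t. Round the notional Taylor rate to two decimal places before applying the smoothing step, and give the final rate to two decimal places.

r^T_t = 1.37 + 6.78 + 0.49 × (6.78 − 1.70) + 0.2 × (-3.90)
   = 1.37 + 6.78 + 2.4892 − 0.78 = 9.86
r_t = 0.79 × 12.20 + 0.21 × 9.86 = 9.638 + 2.0706 = 11.71

11.71%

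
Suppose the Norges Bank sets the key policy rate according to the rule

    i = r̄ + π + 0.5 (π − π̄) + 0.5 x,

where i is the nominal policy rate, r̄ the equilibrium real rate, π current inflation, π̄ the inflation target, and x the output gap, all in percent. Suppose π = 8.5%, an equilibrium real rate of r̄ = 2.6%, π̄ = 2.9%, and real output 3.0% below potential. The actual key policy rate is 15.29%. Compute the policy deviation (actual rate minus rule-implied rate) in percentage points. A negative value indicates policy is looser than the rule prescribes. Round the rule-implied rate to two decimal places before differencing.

Output 3.0% below potential → x = -3.0.
i = 2.6 + 8.5 + 0.5 × (8.5 − 2.9) + 0.5 × (-3.0)
   = 2.6 + 8.5 + 2.8 − 1.5 = 12.40
Deviation = 15.29 − 12.40 = 2.89 pp.

2.89 pp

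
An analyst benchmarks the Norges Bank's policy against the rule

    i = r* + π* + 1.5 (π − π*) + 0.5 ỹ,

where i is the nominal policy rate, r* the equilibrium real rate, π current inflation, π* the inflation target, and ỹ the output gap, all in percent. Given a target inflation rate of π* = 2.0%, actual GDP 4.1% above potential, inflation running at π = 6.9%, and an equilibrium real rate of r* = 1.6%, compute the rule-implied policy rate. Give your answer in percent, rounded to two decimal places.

13.00%

Output 4.1% above potential → ỹ = 4.1.
i = 1.6 + 2.0 + 1.5 × (6.9 − 2.0) + 0.5 × 4.1
   = 1.6 + 2 + 7.35 + 2.05 = 13.00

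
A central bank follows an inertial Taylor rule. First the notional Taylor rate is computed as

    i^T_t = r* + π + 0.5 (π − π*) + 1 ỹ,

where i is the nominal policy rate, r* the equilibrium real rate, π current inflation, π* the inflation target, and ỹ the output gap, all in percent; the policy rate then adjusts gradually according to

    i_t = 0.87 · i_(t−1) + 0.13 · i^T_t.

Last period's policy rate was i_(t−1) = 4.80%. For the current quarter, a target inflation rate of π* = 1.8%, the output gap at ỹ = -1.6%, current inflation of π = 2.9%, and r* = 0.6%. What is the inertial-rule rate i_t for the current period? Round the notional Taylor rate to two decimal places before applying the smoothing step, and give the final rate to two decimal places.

4.49%

i^T_t = 0.6 + 2.9 + 0.5 × (2.9 − 1.8) + 1 × (-1.6)
   = 0.6 + 2.9 + 0.55 − 1.6 = 2.45
i_t = 0.87 × 4.80 + 0.13 × 2.45 = 4.176 + 0.3185 = 4.49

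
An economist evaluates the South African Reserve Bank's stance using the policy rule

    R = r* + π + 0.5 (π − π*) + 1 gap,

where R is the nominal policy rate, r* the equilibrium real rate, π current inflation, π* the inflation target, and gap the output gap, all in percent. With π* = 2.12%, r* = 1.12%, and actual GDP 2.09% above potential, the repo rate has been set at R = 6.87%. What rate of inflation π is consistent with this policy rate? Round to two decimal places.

3.15%

Output 2.09% above potential → gap = 2.09.
Collecting π: R = r* + (1 + 0.5) π − 0.5 π* + 1 gap
1.5 π = 6.87 − 1.12 + 0.5 × 2.12 − 1 × 2.09 = 4.72
π = 4.72 / 1.5 = 3.15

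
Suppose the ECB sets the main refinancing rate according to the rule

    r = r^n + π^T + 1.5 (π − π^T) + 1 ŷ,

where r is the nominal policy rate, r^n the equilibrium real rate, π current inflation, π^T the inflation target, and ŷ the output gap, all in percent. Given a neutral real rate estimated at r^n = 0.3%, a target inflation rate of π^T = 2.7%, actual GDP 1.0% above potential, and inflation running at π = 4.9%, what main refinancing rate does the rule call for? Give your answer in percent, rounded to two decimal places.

7.30%

Output 1.0% above potential → ŷ = 1.0.
r = 0.3 + 2.7 + 1.5 × (4.9 − 2.7) + 1 × 1.0
   = 0.3 + 2.7 + 3.3 + 1 = 7.30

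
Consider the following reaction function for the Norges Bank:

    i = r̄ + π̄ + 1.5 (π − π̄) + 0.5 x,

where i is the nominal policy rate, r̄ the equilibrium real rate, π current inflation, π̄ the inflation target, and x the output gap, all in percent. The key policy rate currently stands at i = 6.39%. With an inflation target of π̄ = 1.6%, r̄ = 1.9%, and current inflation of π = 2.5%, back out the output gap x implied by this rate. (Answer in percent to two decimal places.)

3.08%

0.5 x = 6.39 − 1.9 − 1.6 − 1.5 × (2.5 − 1.6) = 1.54
x = 1.54 / 0.5 = 3.08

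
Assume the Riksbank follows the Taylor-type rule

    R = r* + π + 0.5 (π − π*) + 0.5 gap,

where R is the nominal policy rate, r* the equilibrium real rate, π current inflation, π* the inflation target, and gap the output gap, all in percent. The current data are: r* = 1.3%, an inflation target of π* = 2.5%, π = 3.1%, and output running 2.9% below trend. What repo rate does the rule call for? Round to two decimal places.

3.25%

Output 2.9% below potential → gap = -2.9.
R = 1.3 + 3.1 + 0.5 × (3.1 − 2.5) + 0.5 × (-2.9)
   = 1.3 + 3.1 + 0.3 − 1.45 = 3.25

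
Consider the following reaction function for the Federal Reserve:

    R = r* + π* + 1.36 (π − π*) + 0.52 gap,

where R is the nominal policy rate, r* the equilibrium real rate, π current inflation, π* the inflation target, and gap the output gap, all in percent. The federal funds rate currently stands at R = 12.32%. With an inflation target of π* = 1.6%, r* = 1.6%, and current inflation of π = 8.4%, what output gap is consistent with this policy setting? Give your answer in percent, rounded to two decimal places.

-0.25%

0.52 gap = 12.32 − 1.6 − 1.6 − 1.36 × (8.4 − 1.6) = -0.128
gap = -0.128 / 0.52 = -0.25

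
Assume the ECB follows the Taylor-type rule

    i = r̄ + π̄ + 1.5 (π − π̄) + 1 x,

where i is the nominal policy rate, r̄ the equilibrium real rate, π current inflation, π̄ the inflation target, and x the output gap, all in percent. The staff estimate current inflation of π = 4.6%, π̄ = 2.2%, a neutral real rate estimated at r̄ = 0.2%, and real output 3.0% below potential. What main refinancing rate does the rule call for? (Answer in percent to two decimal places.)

3.00%

Output 3.0% below potential → x = -3.0.
i = 0.2 + 2.2 + 1.5 × (4.6 − 2.2) + 1 × (-3.0)
   = 0.2 + 2.2 + 3.6 − 3 = 3.00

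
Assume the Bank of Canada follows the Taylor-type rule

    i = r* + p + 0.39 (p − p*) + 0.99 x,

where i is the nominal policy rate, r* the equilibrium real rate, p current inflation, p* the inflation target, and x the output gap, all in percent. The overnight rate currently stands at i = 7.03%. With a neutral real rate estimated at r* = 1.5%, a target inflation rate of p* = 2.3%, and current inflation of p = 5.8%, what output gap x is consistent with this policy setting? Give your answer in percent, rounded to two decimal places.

-1.65%

0.99 x = 7.03 − 1.5 − 5.8 − 0.39 × (5.8 − 2.3) = -1.635
x = -1.635 / 0.99 = -1.65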